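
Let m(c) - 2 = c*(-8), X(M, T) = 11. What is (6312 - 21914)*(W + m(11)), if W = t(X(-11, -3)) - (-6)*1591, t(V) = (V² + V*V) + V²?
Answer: -153258446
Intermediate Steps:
t(V) = 3*V² (t(V) = (V² + V²) + V² = 2*V² + V² = 3*V²)
W = 9909 (W = 3*11² - (-6)*1591 = 3*121 - 1*(-9546) = 363 + 9546 = 9909)
m(c) = 2 - 8*c (m(c) = 2 + c*(-8) = 2 - 8*c)
(6312 - 21914)*(W + m(11)) = (6312 - 21914)*(9909 + (2 - 8*11)) = -15602*(9909 + (2 - 88)) = -15602*(9909 - 86) = -15602*9823 = -153258446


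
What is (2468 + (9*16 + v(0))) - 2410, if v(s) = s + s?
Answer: 202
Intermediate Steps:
v(s) = 2*s
(2468 + (9*16 + v(0))) - 2410 = (2468 + (9*16 + 2*0)) - 2410 = (2468 + (144 + 0)) - 2410 = (2468 + 144) - 2410 = 2612 - 2410 = 202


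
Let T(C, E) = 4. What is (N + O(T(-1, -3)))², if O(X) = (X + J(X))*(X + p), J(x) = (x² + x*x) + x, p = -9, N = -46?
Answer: 60516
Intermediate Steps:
J(x) = x + 2*x² (J(x) = (x² + x²) + x = 2*x² + x = x + 2*x²)
O(X) = (-9 + X)*(X + X*(1 + 2*X)) (O(X) = (X + X*(1 + 2*X))*(X - 9) = (X + X*(1 + 2*X))*(-9 + X) = (-9 + X)*(X + X*(1 + 2*X)))
(N + O(T(-1, -3)))² = (-46 + 2*4*(-9 + 4² - 8*4))² = (-46 + 2*4*(-9 + 16 - 32))² = (-46 + 2*4*(-25))² = (-46 - 200)² = (-246)² = 60516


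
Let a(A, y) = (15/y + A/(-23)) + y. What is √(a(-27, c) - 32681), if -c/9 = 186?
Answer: I*√628719291694/4278 ≈ 185.35*I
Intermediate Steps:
c = -1674 (c = -9*186 = -1674)
a(A, y) = y + 15/y - A/23 (a(A, y) = (15/y + A*(-1/23)) + y = (15/y - A/23) + y = y + 15/y - A/23)
√(a(-27, c) - 32681) = √((-1674 + 15/(-1674) - 1/23*(-27)) - 32681) = √((-1674 + 15*(-1/1674) + 27/23) - 32681) = √((-1674 - 5/558 + 27/23) - 32681) = √(-21469165/12834 - 32681) = √(-440897119/12834) = I*√628719291694/4278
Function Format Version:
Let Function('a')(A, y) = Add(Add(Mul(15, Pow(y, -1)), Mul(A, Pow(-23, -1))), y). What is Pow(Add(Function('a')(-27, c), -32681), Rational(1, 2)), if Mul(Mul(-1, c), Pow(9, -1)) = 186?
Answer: Mul(Rational(1, 4278), I, Pow(628719291694, Rational(1, 2))) ≈ Mul(185.35, I)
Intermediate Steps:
c = -1674 (c = Mul(-9, 186) = -1674)
Function('a')(A, y) = Add(y, Mul(15, Pow(y, -1)), Mul(Rational(-1, 23), A)) (Function('a')(A, y) = Add(Add(Mul(15, Pow(y, -1)), Mul(A, Rational(-1, 23))), y) = Add(Add(Mul(15, Pow(y, -1)), Mul(Rational(-1, 23), A)), y) = Add(y, Mul(15, Pow(y, -1)), Mul(Rational(-1, 23), A)))
Pow(Add(Function('a')(-27, c), -32681), Rational(1, 2)) = Pow(Add(Add(-1674, Mul(15, Pow(-1674, -1)), Mul(Rational(-1, 23), -27)), -32681), Rational(1, 2)) = Pow(Add(Add(-1674, Mul(15, Rational(-1, 1674)), Rational(27, 23)), -32681), Rational(1, 2)) = Pow(Add(Add(-1674, Rational(-5, 558), Rational(27, 23)), -32681), Rational(1, 2)) = Pow(Add(Rational(-21469165, 12834), -32681), Rational(1, 2)) = Pow(Rational(-440897119, 12834), Rational(1, 2)) = Mul(Rational(1, 4278), I, Pow(628719291694, Rational(1, 2)))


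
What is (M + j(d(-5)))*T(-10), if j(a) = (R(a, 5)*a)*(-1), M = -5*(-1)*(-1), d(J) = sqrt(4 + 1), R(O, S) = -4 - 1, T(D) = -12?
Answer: 60 - 60*sqrt(5) ≈ -74.164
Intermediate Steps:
R(O, S) = -5
d(J) = sqrt(5)
M = -5 (M = 5*(-1) = -5)
j(a) = 5*a (j(a) = -5*a*(-1) = 5*a)
(M + j(d(-5)))*T(-10) = (-5 + 5*sqrt(5))*(-12) = 60 - 60*sqrt(5)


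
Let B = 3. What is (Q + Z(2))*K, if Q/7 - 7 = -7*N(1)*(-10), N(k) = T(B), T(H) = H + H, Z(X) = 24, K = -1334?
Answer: -4019342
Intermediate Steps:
T(H) = 2*H
N(k) = 6 (N(k) = 2*3 = 6)
Q = 2989 (Q = 49 + 7*(-7*6*(-10)) = 49 + 7*(-42*(-10)) = 49 + 7*420 = 49 + 2940 = 2989)
(Q + Z(2))*K = (2989 + 24)*(-1334) = 3013*(-1334) = -4019342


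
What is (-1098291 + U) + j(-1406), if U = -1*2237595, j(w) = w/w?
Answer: -3335885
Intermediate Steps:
j(w) = 1
U = -2237595
(-1098291 + U) + j(-1406) = (-1098291 - 2237595) + 1 = -3335886 + 1 = -3335885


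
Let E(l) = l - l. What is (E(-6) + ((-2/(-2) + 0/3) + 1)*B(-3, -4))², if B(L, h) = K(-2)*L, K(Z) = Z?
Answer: 144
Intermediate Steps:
E(l) = 0
B(L, h) = -2*L
(E(-6) + ((-2/(-2) + 0/3) + 1)*B(-3, -4))² = (0 + ((-2/(-2) + 0/3) + 1)*(-2*(-3)))² = (0 + ((-2*(-½) + 0*(⅓)) + 1)*6)² = (0 + ((1 + 0) + 1)*6)² = (0 + (1 + 1)*6)² = (0 + 2*6)² = (0 + 12)² = 12² = 144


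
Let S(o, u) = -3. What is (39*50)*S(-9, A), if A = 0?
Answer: -5850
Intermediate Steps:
(39*50)*S(-9, A) = (39*50)*(-3) = 1950*(-3) = -5850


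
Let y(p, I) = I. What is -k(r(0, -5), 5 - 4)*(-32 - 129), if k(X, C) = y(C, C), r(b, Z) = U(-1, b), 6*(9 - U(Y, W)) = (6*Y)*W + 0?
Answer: 161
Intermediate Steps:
U(Y, W) = 9 - W*Y (U(Y, W) = 9 - ((6*Y)*W + 0)/6 = 9 - (6*W*Y + 0)/6 = 9 - W*Y)
r(b, Z) = 9 + b (r(b, Z) = 9 - 1*b*(-1) = 9 + b)
k(X, C) = C
-k(r(0, -5), 5 - 4)*(-32 - 129) = -(5 - 4)*(-32 - 129) = -(-161) = -1*(-161) = 161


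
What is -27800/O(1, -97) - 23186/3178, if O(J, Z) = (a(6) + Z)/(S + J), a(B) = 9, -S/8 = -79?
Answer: 3495156052/17479 ≈ 1.9996e+5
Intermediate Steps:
S = 632 (S = -8*(-79) = 632)
O(J, Z) = (9 + Z)/(632 + J)
-27800/O(1, -97) - 23186/3178 = -27800*(632 + 1)/(9 - 97) - 23186/3178 = -27800/(-88/633) - 23186*1/3178 = -27800/((1/633)*(-88)) - 11593/1589 = -27800/(-88/633) - 11593/1589 = -27800*(-633/88) - 11593/1589 = 2199675/11 - 11593/1589 = 3495156052/17479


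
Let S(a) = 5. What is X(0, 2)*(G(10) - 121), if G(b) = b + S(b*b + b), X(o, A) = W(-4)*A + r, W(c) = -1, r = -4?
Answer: 636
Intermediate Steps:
X(o, A) = -4 - A (X(o, A) = -A - 4 = -4 - A)
G(b) = 5 + b (G(b) = b + 5 = 5 + b)
X(0, 2)*(G(10) - 121) = (-4 - 1*2)*((5 + 10) - 121) = (-4 - 2)*(15 - 121) = -6*(-106) = 636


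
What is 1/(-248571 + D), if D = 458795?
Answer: 1/210224 ≈ 4.7568e-6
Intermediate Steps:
1/(-248571 + D) = 1/(-248571 + 458795) = 1/210224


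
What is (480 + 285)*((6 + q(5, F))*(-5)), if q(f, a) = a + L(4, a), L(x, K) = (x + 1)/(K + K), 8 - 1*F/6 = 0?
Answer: -6615975/32 ≈ -2.0675e+5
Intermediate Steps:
F = 48 (F = 48 - 6*0 = 48 + 0 = 48)
L(x, K) = (1 + x)/(2*K) (L(x, K) = (1 + x)/((2*K)) = (1 + x)*(1/(2*K)) = (1 + x)/(2*K))
q(f, a) = a + 5/(2*a) (q(f, a) = a + (1 + 4)/(2*a) = a + (1/2)*5/a = a + 5/(2*a))
(480 + 285)*((6 + q(5, F))*(-5)) = (480 + 285)*((6 + (48 + (5/2)/48))*(-5)) = 765*((6 + (48 + (5/2)*(1/48)))*(-5)) = 765*((6 + (48 + 5/96))*(-5)) = 765*((6 + 4613/96)*(-5)) = 765*((5189/96)*(-5)) = 765*(-25945/96) = -6615975/32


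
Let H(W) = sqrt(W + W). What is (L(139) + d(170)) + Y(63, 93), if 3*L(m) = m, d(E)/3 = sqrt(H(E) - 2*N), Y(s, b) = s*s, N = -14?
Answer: 12046/3 + 3*sqrt(28 + 2*sqrt(85)) ≈ 4035.8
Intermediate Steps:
H(W) = sqrt(2)*sqrt(W) (H(W) = sqrt(2*W) = sqrt(2)*sqrt(W))
Y(s, b) = s**2
d(E) = 3*sqrt(28 + sqrt(2)*sqrt(E)) (d(E) = 3*sqrt(sqrt(2)*sqrt(E) - 2*(-14)) = 3*sqrt(sqrt(2)*sqrt(E) + 28) = 3*sqrt(28 + sqrt(2)*sqrt(E)))
L(m) = m/3
(L(139) + d(170)) + Y(63, 93) = ((1/3)*139 + 3*sqrt(28 + sqrt(2)*sqrt(170))) + 63**2 = (139/3 + 3*sqrt(28 + 2*sqrt(85))) + 3969 = 12046/3 + 3*sqrt(28 + 2*sqrt(85))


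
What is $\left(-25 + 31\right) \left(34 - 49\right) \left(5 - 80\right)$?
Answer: $6750$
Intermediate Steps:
$\left(-25 + 31\right) \left(34 - 49\right) \left(5 - 80\right) = 6 \left(-15\right) \left(5 - 80\right) = \left(-90\right) \left(-75\right) = 6750$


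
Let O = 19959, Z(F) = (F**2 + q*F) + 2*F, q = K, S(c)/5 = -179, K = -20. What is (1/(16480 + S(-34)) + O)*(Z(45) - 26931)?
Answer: -2666415029152/5195 ≈ -5.1327e+8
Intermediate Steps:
S(c) = -895 (S(c) = 5*(-179) = -895)
q = -20
Z(F) = F**2 - 18*F (Z(F) = (F**2 - 20*F) + 2*F = F**2 - 18*F)
(1/(16480 + S(-34)) + O)*(Z(45) - 26931) = (1/(16480 - 895) + 19959)*(45*(-18 + 45) - 26931) = (1/15585 + 19959)*(45*27 - 26931) = (1/15585 + 19959)*(1215 - 26931) = (311061016/15585)*(-25716) = -2666415029152/5195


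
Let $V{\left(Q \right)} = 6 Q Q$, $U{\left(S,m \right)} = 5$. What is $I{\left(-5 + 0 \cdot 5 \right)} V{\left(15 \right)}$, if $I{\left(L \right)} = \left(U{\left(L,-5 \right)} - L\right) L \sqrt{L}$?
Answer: $- 67500 i \sqrt{5} \approx - 1.5093 \cdot 10^{5} i$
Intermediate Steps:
$V{\left(Q \right)} = 6 Q^{2}$
$I{\left(L \right)} = L^{\frac{3}{2}} \left(5 - L\right)$ ($I{\left(L \right)} = \left(5 - L\right) L \sqrt{L} = L \left(5 - L\right) \sqrt{L} = L^{\frac{3}{2}} \left(5 - L\right)$)
$I{\left(-5 + 0 \cdot 5 \right)} V{\left(15 \right)} = \left(-5 + 0 \cdot 5\right)^{\frac{3}{2}} \left(5 - \left(-5 + 0 \cdot 5\right)\right) 6 \cdot 15^{2} = \left(-5 + 0\right)^{\frac{3}{2}} \left(5 - \left(-5 + 0\right)\right) 6 \cdot 225 = \left(-5\right)^{\frac{3}{2}} \left(5 - -5\right) 1350 = - 5 i \sqrt{5} \left(5 + 5\right) 1350 = - 5 i \sqrt{5} \cdot 10 \cdot 1350 = - 50 i \sqrt{5} \cdot 1350 = - 67500 i \sqrt{5}$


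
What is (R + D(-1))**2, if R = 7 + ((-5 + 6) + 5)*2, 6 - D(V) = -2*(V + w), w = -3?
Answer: 289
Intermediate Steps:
D(V) = 2*V (D(V) = 6 - (-2)*(V - 3) = 6 - (-2)*(-3 + V) = 6 - (6 - 2*V) = 6 + (-6 + 2*V) = 2*V)
R = 19 (R = 7 + (1 + 5)*2 = 7 + 6*2 = 7 + 12 = 19)
(R + D(-1))**2 = (19 + 2*(-1))**2 = (19 - 2)**2 = 17**2 = 289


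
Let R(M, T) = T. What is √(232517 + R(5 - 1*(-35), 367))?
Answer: 6*√6469 ≈ 482.58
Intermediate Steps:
√(232517 + R(5 - 1*(-35), 367)) = √(232517 + 367) = √232884 = 6*√6469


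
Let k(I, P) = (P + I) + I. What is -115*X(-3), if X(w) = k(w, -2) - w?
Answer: 575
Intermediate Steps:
k(I, P) = P + 2*I (k(I, P) = (I + P) + I = P + 2*I)
X(w) = -2 + w (X(w) = (-2 + 2*w) - w = -2 + w)
-115*X(-3) = -115*(-2 - 3) = -115*(-5) = 575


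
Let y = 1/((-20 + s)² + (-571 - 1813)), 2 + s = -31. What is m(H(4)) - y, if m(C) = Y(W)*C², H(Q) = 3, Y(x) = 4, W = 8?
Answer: 15299/425 ≈ 35.998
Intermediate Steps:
s = -33 (s = -2 - 31 = -33)
m(C) = 4*C²
y = 1/425 (y = 1/((-20 - 33)² + (-571 - 1813)) = 1/((-53)² - 2384) = 1/(2809 - 2384) = 1/425 ≈ 0.0023529)
m(H(4)) - y = 4*3² - 1*1/425 = 4*9 - 1/425 = 36 - 1/425 = 15299/425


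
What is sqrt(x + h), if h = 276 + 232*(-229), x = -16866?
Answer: I*sqrt(69718) ≈ 264.04*I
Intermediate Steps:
h = -52852 (h = 276 - 53128 = -52852)
sqrt(x + h) = sqrt(-16866 - 52852) = sqrt(-69718) = I*sqrt(69718)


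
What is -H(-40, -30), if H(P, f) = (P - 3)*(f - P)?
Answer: 430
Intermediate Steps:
H(P, f) = (-3 + P)*(f - P)
-H(-40, -30) = -(-1*(-40)**2 - 3*(-30) + 3*(-40) - 40*(-30)) = -(-1*1600 + 90 - 120 + 1200) = -(-1600 + 90 - 120 + 1200) = -1*(-430) = 430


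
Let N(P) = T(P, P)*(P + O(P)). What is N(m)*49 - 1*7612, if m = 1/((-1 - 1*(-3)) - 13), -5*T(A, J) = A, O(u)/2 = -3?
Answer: -4608543/605 ≈ -7617.4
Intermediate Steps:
O(u) = -6 (O(u) = 2*(-3) = -6)
T(A, J) = -A/5
m = -1/11 (m = 1/((-1 + 3) - 13) = 1/(2 - 13) = 1/(-11) = -1/11 ≈ -0.090909)
N(P) = -P*(-6 + P)/5 (N(P) = (-P/5)*(P - 6) = (-P/5)*(-6 + P) = -P*(-6 + P)/5)
N(m)*49 - 1*7612 = ((1/5)*(-1/11)*(6 - 1*(-1/11)))*49 - 1*7612 = ((1/5)*(-1/11)*(6 + 1/11))*49 - 7612 = ((1/5)*(-1/11)*(67/11))*49 - 7612 = -67/605*49 - 7612 = -3283/605 - 7612 = -4608543/605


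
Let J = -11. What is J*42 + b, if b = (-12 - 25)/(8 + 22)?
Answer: -13897/30 ≈ -463.23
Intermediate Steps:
b = -37/30 ≈ -1.2333
J*42 + b = -11*42 - 37/30 = -462 - 37/30 = -13897/30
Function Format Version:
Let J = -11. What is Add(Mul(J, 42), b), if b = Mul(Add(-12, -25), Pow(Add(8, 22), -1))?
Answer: Rational(-13897, 30) ≈ -463.23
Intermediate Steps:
b = Rational(-37, 30) (b = Mul(-37, Pow(30, -1)) = Mul(-37, Rational(1, 30)) = Rational(-37, 30) ≈ -1.2333)
Add(Mul(J, 42), b) = Add(Mul(-11, 42), Rational(-37, 30)) = Add(-462, Rational(-37, 30)) = Rational(-13897, 30)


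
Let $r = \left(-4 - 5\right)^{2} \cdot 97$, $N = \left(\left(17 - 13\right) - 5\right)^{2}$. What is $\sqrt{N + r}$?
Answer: $\sqrt{7858} \approx 88.645$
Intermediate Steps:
$N = 1$ ($N = \left(\left(17 - 13\right) - 5\right)^{2} = \left(4 - 5\right)^{2} = \left(-1\right)^{2} = 1$)
$r = 7857$ ($r = \left(-9\right)^{2} \cdot 97 = 81 \cdot 97 = 7857$)
$\sqrt{N + r} = \sqrt{1 + 7857} = \sqrt{7858}$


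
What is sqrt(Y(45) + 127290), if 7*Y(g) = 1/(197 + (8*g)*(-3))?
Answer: sqrt(4863084021509)/6181 ≈ 356.78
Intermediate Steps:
Y(g) = 1/(7*(197 - 24*g)) (Y(g) = 1/(7*(197 + (8*g)*(-3))) = 1/(7*(197 - 24*g)))
sqrt(Y(45) + 127290) = sqrt(-1/(-1379 + 168*45) + 127290) = sqrt(-1/(-1379 + 7560) + 127290) = sqrt(-1/6181 + 127290) = sqrt(786779489/6181) = sqrt(4863084021509)/6181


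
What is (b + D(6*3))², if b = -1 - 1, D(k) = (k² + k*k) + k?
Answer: 440896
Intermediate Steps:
D(k) = k + 2*k² (D(k) = (k² + k²) + k = 2*k² + k = k + 2*k²)
b = -2
(b + D(6*3))² = (-2 + (6*3)*(1 + 2*(6*3)))² = (-2 + 18*(1 + 2*18))² = (-2 + 18*(1 + 36))² = (-2 + 18*37)² = (-2 + 666)² = 664² = 440896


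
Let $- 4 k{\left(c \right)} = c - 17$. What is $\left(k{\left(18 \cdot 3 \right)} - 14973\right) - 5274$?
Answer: $- \frac{81025}{4} \approx -20256.0$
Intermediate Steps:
$k{\left(c \right)} = \frac{17}{4} - \frac{c}{4}$ ($k{\left(c \right)} = - \frac{c - 17}{4} = - \frac{-17 + c}{4} = \frac{17}{4} - \frac{c}{4}$)
$\left(k{\left(18 \cdot 3 \right)} - 14973\right) - 5274 = \left(\left(\frac{17}{4} - \frac{18 \cdot 3}{4}\right) - 14973\right) - 5274 = \left(\left(\frac{17}{4} - \frac{27}{2}\right) - 14973\right) - 5274 = \left(- \frac{37}{4} - 14973\right) - 5274 = - \frac{59929}{4} - 5274 = - \frac{81025}{4}$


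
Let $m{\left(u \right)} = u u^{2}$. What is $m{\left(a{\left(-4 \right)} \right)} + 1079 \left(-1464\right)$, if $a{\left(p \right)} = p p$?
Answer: $-1575560$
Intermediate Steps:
$a{\left(p \right)} = p^{2}$
$m{\left(u \right)} = u^{3}$
$m{\left(a{\left(-4 \right)} \right)} + 1079 \left(-1464\right) = \left(\left(-4\right)^{2}\right)^{3} + 1079 \left(-1464\right) = 16^{3} - 1579656 = 4096 - 1579656 = -1575560$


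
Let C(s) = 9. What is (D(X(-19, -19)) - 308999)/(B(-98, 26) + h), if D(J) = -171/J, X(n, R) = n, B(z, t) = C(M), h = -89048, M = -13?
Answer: 308990/89039 ≈ 3.4703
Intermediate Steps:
B(z, t) = 9
(D(X(-19, -19)) - 308999)/(B(-98, 26) + h) = (-171/(-19) - 308999)/(9 - 89048) = (-171*(-1/19) - 308999)/(-89039) = (9 - 308999)*(-1/89039) = -308990*(-1/89039) = 308990/89039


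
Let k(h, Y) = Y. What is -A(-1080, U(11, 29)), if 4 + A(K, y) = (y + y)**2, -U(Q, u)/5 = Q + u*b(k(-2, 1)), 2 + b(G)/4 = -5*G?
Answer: -64160096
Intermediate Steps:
b(G) = -8 - 20*G (b(G) = -8 + 4*(-5*G) = -8 - 20*G)
U(Q, u) = -5*Q + 140*u (U(Q, u) = -5*(Q + u*(-8 - 20*1)) = -5*(Q + u*(-8 - 20)) = -5*(Q + u*(-28)) = -5*(Q - 28*u) = -5*Q + 140*u)
A(K, y) = -4 + 4*y**2 (A(K, y) = -4 + (y + y)**2 = -4 + (2*y)**2 = -4 + 4*y**2)
-A(-1080, U(11, 29)) = -(-4 + 4*(-5*11 + 140*29)**2) = -(-4 + 4*(-55 + 4060)**2) = -(-4 + 4*4005**2) = -(-4 + 4*16040025) = -(-4 + 64160100) = -1*64160096 = -64160096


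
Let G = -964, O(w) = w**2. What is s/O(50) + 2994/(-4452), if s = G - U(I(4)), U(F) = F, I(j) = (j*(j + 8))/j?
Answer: -492923/463750 ≈ -1.0629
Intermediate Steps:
I(j) = 8 + j (I(j) = (j*(8 + j))/j = 8 + j)
s = -976 (s = -964 - (8 + 4) = -964 - 1*12 = -964 - 12 = -976)
s/O(50) + 2994/(-4452) = -976/(50**2) + 2994/(-4452) = -976/2500 + 2994*(-1/4452) = -976*1/2500 - 499/742 = -244/625 - 499/742 = -492923/463750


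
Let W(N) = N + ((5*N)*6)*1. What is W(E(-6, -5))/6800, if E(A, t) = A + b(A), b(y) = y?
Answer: -93/1700 ≈ -0.054706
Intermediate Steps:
E(A, t) = 2*A (E(A, t) = A + A = 2*A)
W(N) = 31*N (W(N) = N + (30*N)*1 = N + 30*N = 31*N)
W(E(-6, -5))/6800 = (31*(2*(-6)))/6800 = (31*(-12))*(1/6800) = -372*1/6800 = -93/1700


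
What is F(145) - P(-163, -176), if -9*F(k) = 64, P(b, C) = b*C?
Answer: -258256/9 ≈ -28695.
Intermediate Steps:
P(b, C) = C*b
F(k) = -64/9 (F(k) = -1/9*64 = -64/9)
F(145) - P(-163, -176) = -64/9 - (-176)*(-163) = -64/9 - 1*28688 = -64/9 - 28688 = -258256/9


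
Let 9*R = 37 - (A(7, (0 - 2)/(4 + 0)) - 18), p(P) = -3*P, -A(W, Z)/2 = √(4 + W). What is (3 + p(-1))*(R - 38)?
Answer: -574/3 + 4*√11/3 ≈ -186.91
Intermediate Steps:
A(W, Z) = -2*√(4 + W)
R = 55/9 + 2*√11/9 (R = (37 - (-2*√(4 + 7) - 18))/9 = (37 - (-2*√11 - 18))/9 = (37 - (-18 - 2*√11))/9 = (37 + (18 + 2*√11))/9 = (55 + 2*√11)/9 = 55/9 + 2*√11/9 ≈ 6.8481)
(3 + p(-1))*(R - 38) = (3 - 3*(-1))*((55/9 + 2*√11/9) - 38) = (3 + 3)*(-287/9 + 2*√11/9) = 6*(-287/9 + 2*√11/9) = -574/3 + 4*√11/3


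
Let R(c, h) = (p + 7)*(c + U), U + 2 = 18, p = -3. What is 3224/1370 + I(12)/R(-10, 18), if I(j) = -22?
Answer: 11809/8220 ≈ 1.4366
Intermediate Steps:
U = 16 (U = -2 + 18 = 16)
R(c, h) = 64 + 4*c (R(c, h) = (-3 + 7)*(c + 16) = 4*(16 + c) = 64 + 4*c)
3224/1370 + I(12)/R(-10, 18) = 3224/1370 - 22/(64 + 4*(-10)) = 3224*(1/1370) - 22/(64 - 40) = 1612/685 - 22/24 = 1612/685 - 22*1/24 = 1612/685 - 11/12 = 11809/8220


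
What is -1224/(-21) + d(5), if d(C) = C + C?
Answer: 478/7 ≈ 68.286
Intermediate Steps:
d(C) = 2*C
-1224/(-21) + d(5) = -1224/(-21) + 2*5 = -1224*(-1)/21 + 10 = -34*(-12/7) + 10 = 408/7 + 10 = 478/7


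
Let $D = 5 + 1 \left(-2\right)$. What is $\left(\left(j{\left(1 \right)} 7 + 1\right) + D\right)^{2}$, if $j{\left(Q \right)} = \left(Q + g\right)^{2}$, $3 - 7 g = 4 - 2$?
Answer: $\frac{8464}{49} \approx 172.73$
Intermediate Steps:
$g = \frac{1}{7}$ ($g = \frac{3}{7} - \frac{4 - 2}{7} = \frac{3}{7} - \frac{2}{7} = \frac{1}{7} \approx 0.14286$)
$j{\left(Q \right)} = \left(\frac{1}{7} + Q\right)^{2}$ ($j{\left(Q \right)} = \left(Q + \frac{1}{7}\right)^{2} = \left(\frac{1}{7} + Q\right)^{2}$)
$D = 3$ ($D = 5 - 2 = 3$)
$\left(\left(j{\left(1 \right)} 7 + 1\right) + D\right)^{2} = \left(\left(\frac{\left(1 + 7 \cdot 1\right)^{2}}{49} \cdot 7 + 1\right) + 3\right)^{2} = \left(\left(\frac{\left(1 + 7\right)^{2}}{49} \cdot 7 + 1\right) + 3\right)^{2} = \left(\left(\frac{8^{2}}{49} \cdot 7 + 1\right) + 3\right)^{2} = \left(\left(\frac{1}{49} \cdot 64 \cdot 7 + 1\right) + 3\right)^{2} = \left(\left(\frac{64}{49} \cdot 7 + 1\right) + 3\right)^{2} = \left(\left(\frac{64}{7} + 1\right) + 3\right)^{2} = \left(\frac{71}{7} + 3\right)^{2} = \left(\frac{92}{7}\right)^{2} = \frac{8464}{49}$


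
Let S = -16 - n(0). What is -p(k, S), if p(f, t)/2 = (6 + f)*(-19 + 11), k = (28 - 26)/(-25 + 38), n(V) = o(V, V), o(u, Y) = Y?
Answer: 1280/13 ≈ 98.462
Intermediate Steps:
n(V) = V
S = -16 (S = -16 - 1*0 = -16 + 0 = -16)
k = 2/13 ≈ 0.15385
p(f, t) = -96 - 16*f (p(f, t) = 2*((6 + f)*(-19 + 11)) = 2*((6 + f)*(-8)) = 2*(-48 - 8*f) = -96 - 16*f)
-p(k, S) = -(-96 - 16*2/13) = -(-96 - 32/13) = -1*(-1280/13) = 1280/13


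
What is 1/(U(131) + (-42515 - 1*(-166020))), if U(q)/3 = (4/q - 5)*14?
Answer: 131/16151813 ≈ 8.1105e-6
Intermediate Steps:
U(q) = -210 + 168/q (U(q) = 3*((4/q - 5)*14) = 3*((-5 + 4/q)*14) = 3*(-70 + 56/q) = -210 + 168/q)
1/(U(131) + (-42515 - 1*(-166020))) = 1/((-210 + 168/131) + (-42515 - 1*(-166020))) = 1/((-210 + 168*(1/131)) + (-42515 + 166020)) = 1/((-210 + 168/131) + 123505) = 1/(-27342/131 + 123505) = 1/(16151813/131) = 131/16151813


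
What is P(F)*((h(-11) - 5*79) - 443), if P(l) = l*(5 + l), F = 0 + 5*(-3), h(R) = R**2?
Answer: -107550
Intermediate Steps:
F = -15 (F = 0 - 15 = -15)
P(F)*((h(-11) - 5*79) - 443) = (-15*(5 - 15))*(((-11)**2 - 5*79) - 443) = (-15*(-10))*((121 - 395) - 443) = 150*(-274 - 443) = 150*(-717) = -107550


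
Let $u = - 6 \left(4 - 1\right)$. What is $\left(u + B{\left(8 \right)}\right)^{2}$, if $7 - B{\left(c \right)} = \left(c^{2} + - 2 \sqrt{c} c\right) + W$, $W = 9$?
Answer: $9104 - 5376 \sqrt{2} \approx 1501.2$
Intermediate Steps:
$B{\left(c \right)} = -2 - c^{2} + 2 c^{\frac{3}{2}}$ ($B{\left(c \right)} = 7 - \left(\left(c^{2} + - 2 \sqrt{c} c\right) + 9\right) = 7 - \left(\left(c^{2} - 2 c^{\frac{3}{2}}\right) + 9\right) = 7 - \left(9 + c^{2} - 2 c^{\frac{3}{2}}\right) = -2 - c^{2} + 2 c^{\frac{3}{2}}$)
$u = -18$ ($u = \left(-6\right) 3 = -18$)
$\left(u + B{\left(8 \right)}\right)^{2} = \left(-18 - \left(66 - 32 \sqrt{2}\right)\right)^{2} = \left(-84 + 32 \sqrt{2}\right)^{2}$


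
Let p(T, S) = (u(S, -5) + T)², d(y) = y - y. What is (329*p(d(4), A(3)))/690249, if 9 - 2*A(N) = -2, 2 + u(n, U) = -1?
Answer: 141/32869 ≈ 0.0042898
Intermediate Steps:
u(n, U) = -3 (u(n, U) = -2 - 1 = -3)
A(N) = 11/2 (A(N) = 9/2 - ½*(-2) = 9/2 + 1 = 11/2)
d(y) = 0
p(T, S) = (-3 + T)²
(329*p(d(4), A(3)))/690249 = (329*(-3 + 0)²)/690249 = (329*(-3)²)*(1/690249) = (329*9)*(1/690249) = 2961*(1/690249) = 141/32869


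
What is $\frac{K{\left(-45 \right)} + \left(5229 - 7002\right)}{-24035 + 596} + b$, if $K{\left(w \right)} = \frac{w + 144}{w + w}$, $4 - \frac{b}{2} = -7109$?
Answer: $\frac{3334449881}{234390} \approx 14226.0$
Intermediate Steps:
$b = 14226$ ($b = 8 - -14218 = 8 + 14218 = 14226$)
$K{\left(w \right)} = \frac{144 + w}{2 w}$
$\frac{K{\left(-45 \right)} + \left(5229 - 7002\right)}{-24035 + 596} + b = \frac{\frac{144 - 45}{2 \left(-45\right)} + \left(5229 - 7002\right)}{-24035 + 596} + 14226 = \frac{\frac{1}{2} \left(- \frac{1}{45}\right) 99 + \left(5229 - 7002\right)}{-23439} + 14226 = \left(- \frac{11}{10} - 1773\right) \left(- \frac{1}{23439}\right) + 14226 = \left(- \frac{17741}{10}\right) \left(- \frac{1}{23439}\right) + 14226 = \frac{17741}{234390} + 14226 = \frac{3334449881}{234390}$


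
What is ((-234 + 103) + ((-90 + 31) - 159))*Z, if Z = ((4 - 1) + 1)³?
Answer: -22336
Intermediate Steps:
Z = 64 (Z = (3 + 1)³ = 4³ = 64)
((-234 + 103) + ((-90 + 31) - 159))*Z = ((-234 + 103) + ((-90 + 31) - 159))*64 = (-131 + (-59 - 159))*64 = (-131 - 218)*64 = -349*64 = -22336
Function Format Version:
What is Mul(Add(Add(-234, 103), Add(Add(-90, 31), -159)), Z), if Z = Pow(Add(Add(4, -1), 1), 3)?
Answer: -22336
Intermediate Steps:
Z = 64 (Z = Pow(Add(3, 1), 3) = Pow(4, 3) = 64)
Mul(Add(Add(-234, 103), Add(Add(-90, 31), -159)), Z) = Mul(Add(Add(-234, 103), Add(Add(-90, 31), -159)), 64) = Mul(Add(-131, Add(-59, -159)), 64) = Mul(Add(-131, -218), 64) = Mul(-349, 64) = -22336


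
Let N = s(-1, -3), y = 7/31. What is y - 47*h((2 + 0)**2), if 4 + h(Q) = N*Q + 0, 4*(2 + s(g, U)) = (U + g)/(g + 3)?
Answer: 20405/31 ≈ 658.23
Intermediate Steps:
s(g, U) = -2 + (U + g)/(4*(3 + g)) (s(g, U) = -2 + ((U + g)/(g + 3))/4 = -2 + ((U + g)/(3 + g))/4 = -2 + (U + g)/(4*(3 + g)))
y = 7/31 (y = 7*(1/31) = 7/31 ≈ 0.22581)
N = -5/2 (N = (-24 - 3 - 7*(-1))/(4*(3 - 1)) = (1/4)*(-24 - 3 + 7)/2 = (1/4)*(1/2)*(-20) = -5/2 ≈ -2.5000)
h(Q) = -4 - 5*Q/2 (h(Q) = -4 + (-5*Q/2 + 0) = -4 - 5*Q/2)
y - 47*h((2 + 0)**2) = 7/31 - 47*(-4 - 5*(2 + 0)**2/2) = 7/31 - 47*(-4 - 5/2*2**2) = 7/31 - 47*(-4 - 5/2*4) = 7/31 - 47*(-4 - 10) = 7/31 - 47*(-14) = 7/31 + 658 = 20405/31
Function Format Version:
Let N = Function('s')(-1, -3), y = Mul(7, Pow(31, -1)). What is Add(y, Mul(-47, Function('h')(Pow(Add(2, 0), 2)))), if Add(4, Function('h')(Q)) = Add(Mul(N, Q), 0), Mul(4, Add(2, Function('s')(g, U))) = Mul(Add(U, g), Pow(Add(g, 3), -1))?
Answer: Rational(20405, 31) ≈ 658.23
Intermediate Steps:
Function('s')(g, U) = Add(-2, Mul(Rational(1, 4), Pow(Add(3, g), -1), Add(U, g))) (Function('s')(g, U) = Add(-2, Mul(Rational(1, 4), Mul(Add(U, g), Pow(Add(g, 3), -1)))) = Add(-2, Mul(Rational(1, 4), Mul(Add(U, g), Pow(Add(3, g), -1)))) = Add(-2, Mul(Rational(1, 4), Mul(Pow(Add(3, g), -1), Add(U, g)))) = Add(-2, Mul(Rational(1, 4), Pow(Add(3, g), -1), Add(U, g))))
y = Rational(7, 31) (y = Mul(7, Rational(1, 31)) = Rational(7, 31) ≈ 0.22581)
N = Rational(-5, 2) (N = Mul(Rational(1, 4), Pow(Add(3, -1), -1), Add(-24, -3, Mul(-7, -1))) = Mul(Rational(1, 4), Pow(2, -1), Add(-24, -3, 7)) = Mul(Rational(1, 4), Rational(1, 2), -20) = Rational(-5, 2) ≈ -2.5000)
Function('h')(Q) = Add(-4, Mul(Rational(-5, 2), Q)) (Function('h')(Q) = Add(-4, Add(Mul(Rational(-5, 2), Q), 0)) = Add(-4, Mul(Rational(-5, 2), Q)))
Add(y, Mul(-47, Function('h')(Pow(Add(2, 0), 2)))) = Add(Rational(7, 31), Mul(-47, Add(-4, Mul(Rational(-5, 2), Pow(Add(2, 0), 2))))) = Add(Rational(7, 31), Mul(-47, Add(-4, Mul(Rational(-5, 2), Pow(2, 2))))) = Add(Rational(7, 31), Mul(-47, Add(-4, Mul(Rational(-5, 2), 4)))) = Add(Rational(7, 31), Mul(-47, Add(-4, -10))) = Add(Rational(7, 31), Mul(-47, -14)) = Add(Rational(7, 31), 658) = Rational(20405, 31)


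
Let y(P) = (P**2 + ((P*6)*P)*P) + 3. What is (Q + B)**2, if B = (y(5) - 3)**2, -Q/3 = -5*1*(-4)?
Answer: 360678319225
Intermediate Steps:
Q = -60 (Q = -3*(-5*1)*(-4) = -(-15)*(-4) = -3*20 = -60)
y(P) = 3 + P**2 + 6*P**3 (y(P) = (P**2 + ((6*P)*P)*P) + 3 = (P**2 + (6*P**2)*P) + 3 = (P**2 + 6*P**3) + 3 = 3 + P**2 + 6*P**3)
B = 600625 (B = ((3 + 5**2 + 6*5**3) - 3)**2 = ((3 + 25 + 6*125) - 3)**2 = ((3 + 25 + 750) - 3)**2 = (778 - 3)**2 = 775**2 = 600625)
(Q + B)**2 = (-60 + 600625)**2 = 600565**2 = 360678319225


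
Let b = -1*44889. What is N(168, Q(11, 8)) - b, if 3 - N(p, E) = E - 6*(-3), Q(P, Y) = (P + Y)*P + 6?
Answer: 44659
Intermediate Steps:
Q(P, Y) = 6 + P*(P + Y) (Q(P, Y) = P*(P + Y) + 6 = 6 + P*(P + Y))
N(p, E) = -15 - E (N(p, E) = 3 - (E - 6*(-3)) = 3 - (E + 18) = 3 - (18 + E) = 3 + (-18 - E) = -15 - E)
b = -44889
N(168, Q(11, 8)) - b = (-15 - (6 + 11² + 11*8)) - 1*(-44889) = (-15 - (6 + 121 + 88)) + 44889 = (-15 - 1*215) + 44889 = (-15 - 215) + 44889 = -230 + 44889 = 44659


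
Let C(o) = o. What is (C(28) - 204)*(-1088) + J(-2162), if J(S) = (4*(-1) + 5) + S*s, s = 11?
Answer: 167707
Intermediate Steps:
J(S) = 1 + 11*S (J(S) = (4*(-1) + 5) + S*11 = (-4 + 5) + 11*S = 1 + 11*S)
(C(28) - 204)*(-1088) + J(-2162) = (28 - 204)*(-1088) + (1 + 11*(-2162)) = -176*(-1088) + (1 - 23782) = 191488 - 23781 = 167707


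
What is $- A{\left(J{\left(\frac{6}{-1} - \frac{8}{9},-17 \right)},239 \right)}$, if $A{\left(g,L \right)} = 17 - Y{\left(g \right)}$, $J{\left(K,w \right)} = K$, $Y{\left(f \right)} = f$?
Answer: $- \frac{215}{9} \approx -23.889$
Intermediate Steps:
$A{\left(g,L \right)} = 17 - g$
$- A{\left(J{\left(\frac{6}{-1} - \frac{8}{9},-17 \right)},239 \right)} = - (17 - \left(\frac{6}{-1} - \frac{8}{9}\right)) = - (17 - \left(6 \left(-1\right) - \frac{8}{9}\right)) = - (17 - \left(-6 - \frac{8}{9}\right)) = - (17 - - \frac{62}{9}) = - (17 + \frac{62}{9}) = \left(-1\right) \frac{215}{9} = - \frac{215}{9}$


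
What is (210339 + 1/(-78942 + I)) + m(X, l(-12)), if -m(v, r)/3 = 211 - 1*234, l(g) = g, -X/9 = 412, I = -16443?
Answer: 20069767079/95385 ≈ 2.1041e+5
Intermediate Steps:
X = -3708 (X = -9*412 = -3708)
m(v, r) = 69 (m(v, r) = -3*(211 - 1*234) = -3*(211 - 234) = -3*(-23) = 69)
(210339 + 1/(-78942 + I)) + m(X, l(-12)) = (210339 + 1/(-78942 - 16443)) + 69 = (210339 + 1/(-95385)) + 69 = (210339 - 1/95385) + 69 = 20063185514/95385 + 69 = 20069767079/95385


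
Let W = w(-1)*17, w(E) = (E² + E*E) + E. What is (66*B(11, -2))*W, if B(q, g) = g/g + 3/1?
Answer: 4488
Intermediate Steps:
w(E) = E + 2*E² (w(E) = (E² + E²) + E = 2*E² + E = E + 2*E²)
W = 17 (W = -(1 + 2*(-1))*17 = -(1 - 2)*17 = -1*(-1)*17 = 1*17 = 17)
B(q, g) = 4 (B(q, g) = 1 + 3*1 = 1 + 3 = 4)
(66*B(11, -2))*W = (66*4)*17 = 264*17 = 4488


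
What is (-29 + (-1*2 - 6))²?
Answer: 1369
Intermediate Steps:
(-29 + (-1*2 - 6))² = (-29 + (-2 - 6))² = (-29 - 8)² = (-37)² = 1369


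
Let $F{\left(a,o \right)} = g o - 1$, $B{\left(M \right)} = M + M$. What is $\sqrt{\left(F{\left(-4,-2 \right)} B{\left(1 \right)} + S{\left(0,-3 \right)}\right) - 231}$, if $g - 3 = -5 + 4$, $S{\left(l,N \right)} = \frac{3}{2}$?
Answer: $\frac{i \sqrt{958}}{2} \approx 15.476 i$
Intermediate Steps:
$S{\left(l,N \right)} = \frac{3}{2}$ ($S{\left(l,N \right)} = 3 \cdot \frac{1}{2} = \frac{3}{2}$)
$B{\left(M \right)} = 2 M$
$g = 2$ ($g = 3 + \left(-5 + 4\right) = 3 - 1 = 2$)
$F{\left(a,o \right)} = -1 + 2 o$ ($F{\left(a,o \right)} = 2 o - 1 = -1 + 2 o$)
$\sqrt{\left(F{\left(-4,-2 \right)} B{\left(1 \right)} + S{\left(0,-3 \right)}\right) - 231} = \sqrt{\left(\left(-1 + 2 \left(-2\right)\right) 2 \cdot 1 + \frac{3}{2}\right) - 231} = \sqrt{\left(\left(-1 - 4\right) 2 + \frac{3}{2}\right) - 231} = \sqrt{\left(\left(-5\right) 2 + \frac{3}{2}\right) - 231} = \sqrt{\left(-10 + \frac{3}{2}\right) - 231} = \sqrt{- \frac{17}{2} - 231} = \sqrt{- \frac{479}{2}} = \frac{i \sqrt{958}}{2}$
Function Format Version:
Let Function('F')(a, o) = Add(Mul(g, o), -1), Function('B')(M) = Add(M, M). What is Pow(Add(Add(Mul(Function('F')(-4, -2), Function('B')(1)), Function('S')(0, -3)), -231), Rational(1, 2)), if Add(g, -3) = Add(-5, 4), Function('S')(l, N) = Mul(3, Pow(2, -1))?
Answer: Mul(Rational(1, 2), I, Pow(958, Rational(1, 2))) ≈ Mul(15.476, I)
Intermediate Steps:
Function('S')(l, N) = Rational(3, 2) (Function('S')(l, N) = Mul(3, Rational(1, 2)) = Rational(3, 2))
Function('B')(M) = Mul(2, M)
g = 2 (g = Add(3, Add(-5, 4)) = Add(3, -1) = 2)
Function('F')(a, o) = Add(-1, Mul(2, o)) (Function('F')(a, o) = Add(Mul(2, o), -1) = Add(-1, Mul(2, o)))
Pow(Add(Add(Mul(Function('F')(-4, -2), Function('B')(1)), Function('S')(0, -3)), -231), Rational(1, 2)) = Pow(Add(Add(Mul(Add(-1, Mul(2, -2)), Mul(2, 1)), Rational(3, 2)), -231), Rational(1, 2)) = Pow(Add(Add(Mul(Add(-1, -4), 2), Rational(3, 2)), -231), Rational(1, 2)) = Pow(Add(Add(Mul(-5, 2), Rational(3, 2)), -231), Rational(1, 2)) = Pow(Add(Add(-10, Rational(3, 2)), -231), Rational(1, 2)) = Pow(Add(Rational(-17, 2), -231), Rational(1, 2)) = Pow(Rational(-479, 2), Rational(1, 2)) = Mul(Rational(1, 2), I, Pow(958, Rational(1, 2)))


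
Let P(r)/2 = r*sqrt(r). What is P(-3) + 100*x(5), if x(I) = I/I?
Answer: 100 - 6*I*sqrt(3) ≈ 100.0 - 10.392*I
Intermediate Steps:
P(r) = 2*r**(3/2) (P(r) = 2*(r*sqrt(r)) = 2*r**(3/2))
x(I) = 1
P(-3) + 100*x(5) = 2*(-3)**(3/2) + 100*1 = 2*(-3*I*sqrt(3)) + 100 = -6*I*sqrt(3) + 100 = 100 - 6*I*sqrt(3)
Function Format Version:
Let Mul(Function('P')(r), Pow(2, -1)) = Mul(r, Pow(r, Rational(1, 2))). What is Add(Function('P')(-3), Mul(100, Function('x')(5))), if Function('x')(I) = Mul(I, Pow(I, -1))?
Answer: Add(100, Mul(-6, I, Pow(3, Rational(1, 2)))) ≈ Add(100.00, Mul(-10.392, I))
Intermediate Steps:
Function('P')(r) = Mul(2, Pow(r, Rational(3, 2))) (Function('P')(r) = Mul(2, Mul(r, Pow(r, Rational(1, 2)))) = Mul(2, Pow(r, Rational(3, 2))))
Function('x')(I) = 1
Add(Function('P')(-3), Mul(100, Function('x')(5))) = Add(Mul(2, Pow(-3, Rational(3, 2))), Mul(100, 1)) = Add(Mul(2, Mul(-3, I, Pow(3, Rational(1, 2)))), 100) = Add(Mul(-6, I, Pow(3, Rational(1, 2))), 100) = Add(100, Mul(-6, I, Pow(3, Rational(1, 2))))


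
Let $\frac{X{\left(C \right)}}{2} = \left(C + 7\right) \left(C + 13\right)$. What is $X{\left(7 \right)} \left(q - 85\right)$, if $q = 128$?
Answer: $24080$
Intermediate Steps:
$X{\left(C \right)} = 2 \left(7 + C\right) \left(13 + C\right)$ ($X{\left(C \right)} = 2 \left(C + 7\right) \left(C + 13\right) = 2 \left(7 + C\right) \left(13 + C\right)$)
$X{\left(7 \right)} \left(q - 85\right) = \left(182 + 2 \cdot 7^{2} + 40 \cdot 7\right) \left(128 - 85\right) = \left(182 + 2 \cdot 49 + 280\right) 43 = \left(182 + 98 + 280\right) 43 = 560 \cdot 43 = 24080$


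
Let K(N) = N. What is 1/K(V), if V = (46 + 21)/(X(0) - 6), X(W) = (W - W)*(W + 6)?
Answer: -6/67 ≈ -0.089552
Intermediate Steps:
X(W) = 0 (X(W) = 0*(6 + W) = 0)
V = -67/6 (V = (46 + 21)/(0 - 6) = 67/(-6) = 67*(-1/6) = -67/6 ≈ -11.167)
1/K(V) = 1/(-67/6) = -6/67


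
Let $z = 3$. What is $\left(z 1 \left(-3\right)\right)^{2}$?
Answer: $81$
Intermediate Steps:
$\left(z 1 \left(-3\right)\right)^{2} = \left(3 \cdot 1 \left(-3\right)\right)^{2} = \left(3 \left(-3\right)\right)^{2} = \left(-9\right)^{2} = 81$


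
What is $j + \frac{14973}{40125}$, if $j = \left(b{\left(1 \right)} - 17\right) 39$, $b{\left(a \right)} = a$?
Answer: $- \frac{8341009}{13375} \approx -623.63$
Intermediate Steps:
$j = -624$ ($j = \left(1 - 17\right) 39 = \left(-16\right) 39 = -624$)
$j + \frac{14973}{40125} = -624 + \frac{14973}{40125} = -624 + 14973 \cdot \frac{1}{40125} = -624 + \frac{4991}{13375} = - \frac{8341009}{13375}$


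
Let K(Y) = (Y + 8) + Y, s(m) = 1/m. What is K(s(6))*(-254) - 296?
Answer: -7238/3 ≈ -2412.7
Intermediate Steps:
K(Y) = 8 + 2*Y (K(Y) = (8 + Y) + Y = 8 + 2*Y)
K(s(6))*(-254) - 296 = (8 + 2/6)*(-254) - 296 = (8 + 2*(1/6))*(-254) - 296 = (8 + 1/3)*(-254) - 296 = (25/3)*(-254) - 296 = -6350/3 - 296 = -7238/3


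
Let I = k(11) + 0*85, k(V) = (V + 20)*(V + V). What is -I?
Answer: -682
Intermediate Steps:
k(V) = 2*V*(20 + V) (k(V) = (20 + V)*(2*V) = 2*V*(20 + V))
I = 682 (I = 2*11*(20 + 11) + 0*85 = 2*11*31 + 0 = 682 + 0 = 682)
-I = -1*682 = -682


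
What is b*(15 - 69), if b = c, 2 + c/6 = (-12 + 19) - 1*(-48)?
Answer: -17172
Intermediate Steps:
c = 318 (c = -12 + 6*((-12 + 19) - 1*(-48)) = -12 + 6*(7 + 48) = -12 + 6*55 = -12 + 330 = 318)
b = 318
b*(15 - 69) = 318*(15 - 69) = 318*(-54) = -17172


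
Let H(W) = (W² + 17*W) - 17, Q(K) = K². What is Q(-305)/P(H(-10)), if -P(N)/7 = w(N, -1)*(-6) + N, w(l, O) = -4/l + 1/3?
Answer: 2697725/18123 ≈ 148.86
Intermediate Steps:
w(l, O) = ⅓ - 4/l (w(l, O) = -4/l + 1*(⅓) = -4/l + ⅓ = ⅓ - 4/l)
H(W) = -17 + W² + 17*W
P(N) = -7*N + 14*(-12 + N)/N (P(N) = -7*(((-12 + N)/(3*N))*(-6) + N) = -7*(-2*(-12 + N)/N + N) = -7*(N - 2*(-12 + N)/N) = -7*N + 14*(-12 + N)/N)
Q(-305)/P(H(-10)) = (-305)²/(14 - 168/(-17 + (-10)² + 17*(-10)) - 7*(-17 + (-10)² + 17*(-10))) = 93025/(14 - 168/(-17 + 100 - 170) - 7*(-17 + 100 - 170)) = 93025/(14 - 168/(-87) - 7*(-87)) = 93025/(14 - 168*(-1/87) + 609) = 93025/(14 + 56/29 + 609) = 93025/(18123/29) = 93025*(29/18123) = 2697725/18123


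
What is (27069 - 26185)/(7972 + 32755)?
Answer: 884/40727 ≈ 0.021706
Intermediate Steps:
(27069 - 26185)/(7972 + 32755) = 884/40727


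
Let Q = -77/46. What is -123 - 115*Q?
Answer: 139/2 ≈ 69.500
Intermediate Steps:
Q = -77/46 (Q = -77*1/46 = -77/46 ≈ -1.6739)
-123 - 115*Q = -123 - 115*(-77/46) = -123 + 385/2 = 139/2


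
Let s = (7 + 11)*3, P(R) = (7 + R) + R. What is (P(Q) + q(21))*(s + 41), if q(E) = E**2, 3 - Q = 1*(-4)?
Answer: 43890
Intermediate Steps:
Q = 7 (Q = 3 - (-4) = 3 - 1*(-4) = 3 + 4 = 7)
P(R) = 7 + 2*R
s = 54 (s = 18*3 = 54)
(P(Q) + q(21))*(s + 41) = ((7 + 2*7) + 21**2)*(54 + 41) = ((7 + 14) + 441)*95 = (21 + 441)*95 = 462*95 = 43890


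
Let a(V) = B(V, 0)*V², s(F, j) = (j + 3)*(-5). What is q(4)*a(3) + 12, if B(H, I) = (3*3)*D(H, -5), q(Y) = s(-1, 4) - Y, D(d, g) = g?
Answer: 15807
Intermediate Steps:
s(F, j) = -15 - 5*j (s(F, j) = (3 + j)*(-5) = -15 - 5*j)
q(Y) = -35 - Y (q(Y) = (-15 - 5*4) - Y = (-15 - 20) - Y = -35 - Y)
B(H, I) = -45 (B(H, I) = (3*3)*(-5) = 9*(-5) = -45)
a(V) = -45*V²
q(4)*a(3) + 12 = (-35 - 1*4)*(-45*3²) + 12 = (-35 - 4)*(-45*9) + 12 = -39*(-405) + 12 = 15795 + 12 = 15807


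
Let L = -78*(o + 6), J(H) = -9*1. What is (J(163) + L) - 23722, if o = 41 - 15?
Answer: -26227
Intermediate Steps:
o = 26
J(H) = -9
L = -2496 (L = -78*(26 + 6) = -78*32 = -2496)
(J(163) + L) - 23722 = (-9 - 2496) - 23722 = -2505 - 23722 = -26227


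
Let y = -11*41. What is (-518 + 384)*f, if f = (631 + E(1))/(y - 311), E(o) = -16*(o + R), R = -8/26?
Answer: 539953/4953 ≈ 109.02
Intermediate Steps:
R = -4/13 (R = -8*1/26 = -4/13 ≈ -0.30769)
E(o) = 64/13 - 16*o (E(o) = -16*(o - 4/13) = -16*(-4/13 + o) = 64/13 - 16*o)
y = -451
f = -8059/9906 (f = (631 + (64/13 - 16*1))/(-451 - 311) = (631 + (64/13 - 16))/(-762) = (631 - 144/13)*(-1/762) = (8059/13)*(-1/762) = -8059/9906 ≈ -0.81355)
(-518 + 384)*f = (-518 + 384)*(-8059/9906) = -134*(-8059/9906) = 539953/4953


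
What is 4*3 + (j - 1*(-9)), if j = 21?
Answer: 42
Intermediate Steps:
4*3 + (j - 1*(-9)) = 4*3 + (21 - 1*(-9)) = 12 + (21 + 9) = 12 + 30 = 42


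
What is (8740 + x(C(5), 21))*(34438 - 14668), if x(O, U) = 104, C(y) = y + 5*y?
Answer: 174845880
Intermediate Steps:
C(y) = 6*y
(8740 + x(C(5), 21))*(34438 - 14668) = (8740 + 104)*(34438 - 14668) = 8844*19770 = 174845880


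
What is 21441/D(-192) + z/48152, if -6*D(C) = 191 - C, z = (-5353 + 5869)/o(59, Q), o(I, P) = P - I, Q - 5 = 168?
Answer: -58848324355/175201052 ≈ -335.89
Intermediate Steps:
Q = 173 (Q = 5 + 168 = 173)
z = 86/19 (z = (-5353 + 5869)/(173 - 1*59) = 516/(173 - 59) = 516/114 = 516*(1/114) = 86/19 ≈ 4.5263)
D(C) = -191/6 + C/6 (D(C) = -(191 - C)/6 = -191/6 + C/6)
21441/D(-192) + z/48152 = 21441/(-191/6 + (1/6)*(-192)) + (86/19)/48152 = 21441/(-191/6 - 32) + (86/19)*(1/48152) = 21441/(-383/6) + 43/457444 = 21441*(-6/383) + 43/457444 = -128646/383 + 43/457444 = -58848324355/175201052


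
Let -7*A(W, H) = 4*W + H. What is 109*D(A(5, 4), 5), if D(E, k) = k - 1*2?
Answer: 327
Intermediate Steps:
A(W, H) = -4*W/7 - H/7 (A(W, H) = -(4*W + H)/7 = -(H + 4*W)/7 = -4*W/7 - H/7)
D(E, k) = -2 + k (D(E, k) = k - 2 = -2 + k)
109*D(A(5, 4), 5) = 109*(-2 + 5) = 109*3 = 327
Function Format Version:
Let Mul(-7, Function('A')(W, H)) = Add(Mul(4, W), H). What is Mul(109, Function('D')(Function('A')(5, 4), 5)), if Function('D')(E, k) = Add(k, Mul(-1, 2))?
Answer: 327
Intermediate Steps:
Function('A')(W, H) = Add(Mul(Rational(-4, 7), W), Mul(Rational(-1, 7), H)) (Function('A')(W, H) = Mul(Rational(-1, 7), Add(Mul(4, W), H)) = Mul(Rational(-1, 7), Add(H, Mul(4, W))) = Add(Mul(Rational(-4, 7), W), Mul(Rational(-1, 7), H)))
Function('D')(E, k) = Add(-2, k) (Function('D')(E, k) = Add(k, -2) = Add(-2, k))
Mul(109, Function('D')(Function('A')(5, 4), 5)) = Mul(109, Add(-2, 5)) = Mul(109, 3) = 327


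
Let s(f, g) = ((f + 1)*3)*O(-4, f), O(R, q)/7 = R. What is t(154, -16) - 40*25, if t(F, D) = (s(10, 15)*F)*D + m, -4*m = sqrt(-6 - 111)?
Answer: 2275736 - 3*I*sqrt(13)/4 ≈ 2.2757e+6 - 2.7042*I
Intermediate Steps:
O(R, q) = 7*R
s(f, g) = -84 - 84*f (s(f, g) = ((f + 1)*3)*(7*(-4)) = ((1 + f)*3)*(-28) = (3 + 3*f)*(-28) = -84 - 84*f)
m = -3*I*sqrt(13)/4 (m = -sqrt(-6 - 111)/4 = -3*I*sqrt(13)/4 ≈ -2.7042*I)
t(F, D) = -924*D*F - 3*I*sqrt(13)/4 (t(F, D) = ((-84 - 84*10)*F)*D - 3*I*sqrt(13)/4 = ((-84 - 840)*F)*D - 3*I*sqrt(13)/4 = (-924*F)*D - 3*I*sqrt(13)/4 = -924*D*F - 3*I*sqrt(13)/4)
t(154, -16) - 40*25 = (-924*(-16)*154 - 3*I*sqrt(13)/4) - 40*25 = (2276736 - 3*I*sqrt(13)/4) - 1000 = 2275736 - 3*I*sqrt(13)/4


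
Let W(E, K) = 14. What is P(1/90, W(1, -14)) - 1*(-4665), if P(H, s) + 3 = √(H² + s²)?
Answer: 4662 + √1587601/90 ≈ 4676.0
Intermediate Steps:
P(H, s) = -3 + √(H² + s²)
P(1/90, W(1, -14)) - 1*(-4665) = (-3 + √((1/90)² + 14²)) - 1*(-4665) = (-3 + √((1/90)² + 196)) + 4665 = (-3 + √(1/8100 + 196)) + 4665 = (-3 + √(1587601/8100)) + 4665 = (-3 + √1587601/90) + 4665 = 4662 + √1587601/90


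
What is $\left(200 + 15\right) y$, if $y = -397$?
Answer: $-85355$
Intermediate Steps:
$\left(200 + 15\right) y = \left(200 + 15\right) \left(-397\right) = 215 \left(-397\right) = -85355$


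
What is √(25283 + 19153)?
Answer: 46*√21 ≈ 210.80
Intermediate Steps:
√(25283 + 19153) = √44436 = 46*√21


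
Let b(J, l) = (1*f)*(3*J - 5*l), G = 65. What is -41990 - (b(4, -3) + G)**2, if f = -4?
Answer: -43839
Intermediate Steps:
b(J, l) = -12*J + 20*l (b(J, l) = (1*(-4))*(3*J - 5*l) = -4*(-5*l + 3*J) = -12*J + 20*l)
-41990 - (b(4, -3) + G)**2 = -41990 - ((-12*4 + 20*(-3)) + 65)**2 = -41990 - ((-48 - 60) + 65)**2 = -41990 - (-108 + 65)**2 = -41990 - 1*(-43)**2 = -41990 - 1*1849 = -41990 - 1849 = -43839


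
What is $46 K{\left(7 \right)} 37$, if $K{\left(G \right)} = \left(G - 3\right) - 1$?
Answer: $5106$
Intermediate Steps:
$K{\left(G \right)} = -4 + G$ ($K{\left(G \right)} = \left(G - 3\right) - 1 = \left(-3 + G\right) - 1 = -4 + G$)
$46 K{\left(7 \right)} 37 = 46 \left(-4 + 7\right) 37 = 46 \cdot 3 \cdot 37 = 138 \cdot 37 = 5106$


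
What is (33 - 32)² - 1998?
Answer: -1997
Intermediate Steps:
(33 - 32)² - 1998 = 1² - 1998 = 1 - 1998 = -1997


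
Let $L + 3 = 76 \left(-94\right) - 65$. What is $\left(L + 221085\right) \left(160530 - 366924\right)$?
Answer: $-44142103962$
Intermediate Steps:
$L = -7212$ ($L = -3 + \left(76 \left(-94\right) - 65\right) = -3 - 7209 = -7212$)
$\left(L + 221085\right) \left(160530 - 366924\right) = \left(-7212 + 221085\right) \left(160530 - 366924\right) = 213873 \left(-206394\right) = -44142103962$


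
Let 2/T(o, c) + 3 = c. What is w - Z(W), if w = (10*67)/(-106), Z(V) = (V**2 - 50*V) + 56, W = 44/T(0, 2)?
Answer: -87255/53 ≈ -1646.3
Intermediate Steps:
T(o, c) = 2/(-3 + c)
W = -22 (W = 44/((2/(-3 + 2))) = 44/((2/(-1))) = 44/((2*(-1))) = 44/(-2) = 44*(-1/2) = -22)
Z(V) = 56 + V**2 - 50*V
w = -335/53 (w = 670*(-1/106) = -335/53 ≈ -6.3208)
w - Z(W) = -335/53 - (56 + (-22)**2 - 50*(-22)) = -335/53 - (56 + 484 + 1100) = -335/53 - 1*1640 = -335/53 - 1640 = -87255/53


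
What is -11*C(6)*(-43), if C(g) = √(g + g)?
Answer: 946*√3 ≈ 1638.5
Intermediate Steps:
C(g) = √2*√g (C(g) = √(2*g) = √2*√g)
-11*C(6)*(-43) = -11*√2*√6*(-43) = -22*√3*(-43) = 946*√3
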